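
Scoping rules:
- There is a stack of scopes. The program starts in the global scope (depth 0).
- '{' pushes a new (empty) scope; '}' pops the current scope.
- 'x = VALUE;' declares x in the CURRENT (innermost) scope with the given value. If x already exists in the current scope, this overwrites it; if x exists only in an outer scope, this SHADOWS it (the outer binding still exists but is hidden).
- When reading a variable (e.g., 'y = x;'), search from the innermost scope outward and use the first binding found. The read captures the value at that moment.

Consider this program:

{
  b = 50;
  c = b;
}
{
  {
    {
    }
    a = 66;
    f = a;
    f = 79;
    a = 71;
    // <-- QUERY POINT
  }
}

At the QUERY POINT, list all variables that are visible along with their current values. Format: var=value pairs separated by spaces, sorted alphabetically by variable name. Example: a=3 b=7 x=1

Step 1: enter scope (depth=1)
Step 2: declare b=50 at depth 1
Step 3: declare c=(read b)=50 at depth 1
Step 4: exit scope (depth=0)
Step 5: enter scope (depth=1)
Step 6: enter scope (depth=2)
Step 7: enter scope (depth=3)
Step 8: exit scope (depth=2)
Step 9: declare a=66 at depth 2
Step 10: declare f=(read a)=66 at depth 2
Step 11: declare f=79 at depth 2
Step 12: declare a=71 at depth 2
Visible at query point: a=71 f=79

Answer: a=71 f=79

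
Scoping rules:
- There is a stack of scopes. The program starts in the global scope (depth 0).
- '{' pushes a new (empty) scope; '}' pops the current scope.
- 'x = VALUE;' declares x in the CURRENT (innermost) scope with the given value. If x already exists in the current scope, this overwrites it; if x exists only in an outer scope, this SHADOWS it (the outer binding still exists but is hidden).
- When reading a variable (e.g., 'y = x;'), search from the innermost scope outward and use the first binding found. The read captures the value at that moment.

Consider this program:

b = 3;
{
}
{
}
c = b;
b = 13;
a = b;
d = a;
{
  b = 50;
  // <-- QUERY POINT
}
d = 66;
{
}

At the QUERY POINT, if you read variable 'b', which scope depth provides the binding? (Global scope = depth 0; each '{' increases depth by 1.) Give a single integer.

Answer: 1

Derivation:
Step 1: declare b=3 at depth 0
Step 2: enter scope (depth=1)
Step 3: exit scope (depth=0)
Step 4: enter scope (depth=1)
Step 5: exit scope (depth=0)
Step 6: declare c=(read b)=3 at depth 0
Step 7: declare b=13 at depth 0
Step 8: declare a=(read b)=13 at depth 0
Step 9: declare d=(read a)=13 at depth 0
Step 10: enter scope (depth=1)
Step 11: declare b=50 at depth 1
Visible at query point: a=13 b=50 c=3 d=13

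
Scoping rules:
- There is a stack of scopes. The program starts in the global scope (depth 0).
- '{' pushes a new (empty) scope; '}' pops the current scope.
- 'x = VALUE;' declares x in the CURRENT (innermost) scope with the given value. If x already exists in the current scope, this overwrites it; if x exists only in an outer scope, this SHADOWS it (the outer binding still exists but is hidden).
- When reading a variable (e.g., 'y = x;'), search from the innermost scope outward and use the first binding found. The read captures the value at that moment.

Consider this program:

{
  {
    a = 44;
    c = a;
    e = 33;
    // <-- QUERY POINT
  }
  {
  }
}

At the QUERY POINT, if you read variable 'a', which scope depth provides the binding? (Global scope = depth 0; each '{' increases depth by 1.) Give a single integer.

Answer: 2

Derivation:
Step 1: enter scope (depth=1)
Step 2: enter scope (depth=2)
Step 3: declare a=44 at depth 2
Step 4: declare c=(read a)=44 at depth 2
Step 5: declare e=33 at depth 2
Visible at query point: a=44 c=44 e=33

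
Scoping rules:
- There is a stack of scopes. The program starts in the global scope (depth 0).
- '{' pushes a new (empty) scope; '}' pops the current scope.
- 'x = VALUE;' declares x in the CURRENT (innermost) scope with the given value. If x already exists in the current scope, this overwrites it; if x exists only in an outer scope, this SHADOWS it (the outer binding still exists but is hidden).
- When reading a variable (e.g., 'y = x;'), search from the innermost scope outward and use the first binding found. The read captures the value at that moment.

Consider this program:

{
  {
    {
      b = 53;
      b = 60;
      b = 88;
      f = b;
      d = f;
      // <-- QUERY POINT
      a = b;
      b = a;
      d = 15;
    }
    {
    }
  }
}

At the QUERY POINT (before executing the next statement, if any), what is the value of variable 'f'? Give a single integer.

Step 1: enter scope (depth=1)
Step 2: enter scope (depth=2)
Step 3: enter scope (depth=3)
Step 4: declare b=53 at depth 3
Step 5: declare b=60 at depth 3
Step 6: declare b=88 at depth 3
Step 7: declare f=(read b)=88 at depth 3
Step 8: declare d=(read f)=88 at depth 3
Visible at query point: b=88 d=88 f=88

Answer: 88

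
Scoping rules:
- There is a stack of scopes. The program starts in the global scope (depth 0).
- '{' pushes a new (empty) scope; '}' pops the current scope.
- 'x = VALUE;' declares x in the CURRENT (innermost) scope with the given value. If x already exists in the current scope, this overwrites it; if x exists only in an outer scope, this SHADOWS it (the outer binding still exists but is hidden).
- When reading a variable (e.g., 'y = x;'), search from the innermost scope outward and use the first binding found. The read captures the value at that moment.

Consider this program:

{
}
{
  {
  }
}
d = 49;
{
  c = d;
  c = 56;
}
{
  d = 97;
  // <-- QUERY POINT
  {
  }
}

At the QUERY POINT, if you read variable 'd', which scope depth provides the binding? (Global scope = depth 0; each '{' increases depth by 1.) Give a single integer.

Step 1: enter scope (depth=1)
Step 2: exit scope (depth=0)
Step 3: enter scope (depth=1)
Step 4: enter scope (depth=2)
Step 5: exit scope (depth=1)
Step 6: exit scope (depth=0)
Step 7: declare d=49 at depth 0
Step 8: enter scope (depth=1)
Step 9: declare c=(read d)=49 at depth 1
Step 10: declare c=56 at depth 1
Step 11: exit scope (depth=0)
Step 12: enter scope (depth=1)
Step 13: declare d=97 at depth 1
Visible at query point: d=97

Answer: 1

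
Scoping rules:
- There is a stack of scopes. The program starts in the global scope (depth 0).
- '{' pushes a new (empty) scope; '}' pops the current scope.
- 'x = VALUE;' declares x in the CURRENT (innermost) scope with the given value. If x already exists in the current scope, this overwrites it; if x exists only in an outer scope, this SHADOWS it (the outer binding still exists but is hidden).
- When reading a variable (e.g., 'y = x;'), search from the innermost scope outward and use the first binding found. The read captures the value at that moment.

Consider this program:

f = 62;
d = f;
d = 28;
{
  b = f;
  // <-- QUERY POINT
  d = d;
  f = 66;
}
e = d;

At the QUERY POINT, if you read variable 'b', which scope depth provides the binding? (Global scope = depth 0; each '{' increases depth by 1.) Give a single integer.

Step 1: declare f=62 at depth 0
Step 2: declare d=(read f)=62 at depth 0
Step 3: declare d=28 at depth 0
Step 4: enter scope (depth=1)
Step 5: declare b=(read f)=62 at depth 1
Visible at query point: b=62 d=28 f=62

Answer: 1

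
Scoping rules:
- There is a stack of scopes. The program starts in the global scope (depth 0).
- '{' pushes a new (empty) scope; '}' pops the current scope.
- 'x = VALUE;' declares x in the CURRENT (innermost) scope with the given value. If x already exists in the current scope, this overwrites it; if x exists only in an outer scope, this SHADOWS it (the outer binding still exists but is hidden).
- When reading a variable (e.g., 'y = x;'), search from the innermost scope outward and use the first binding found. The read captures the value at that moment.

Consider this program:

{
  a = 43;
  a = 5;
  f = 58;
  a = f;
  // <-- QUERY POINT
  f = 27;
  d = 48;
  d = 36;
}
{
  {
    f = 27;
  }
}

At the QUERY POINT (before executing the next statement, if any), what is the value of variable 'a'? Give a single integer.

Answer: 58

Derivation:
Step 1: enter scope (depth=1)
Step 2: declare a=43 at depth 1
Step 3: declare a=5 at depth 1
Step 4: declare f=58 at depth 1
Step 5: declare a=(read f)=58 at depth 1
Visible at query point: a=58 f=58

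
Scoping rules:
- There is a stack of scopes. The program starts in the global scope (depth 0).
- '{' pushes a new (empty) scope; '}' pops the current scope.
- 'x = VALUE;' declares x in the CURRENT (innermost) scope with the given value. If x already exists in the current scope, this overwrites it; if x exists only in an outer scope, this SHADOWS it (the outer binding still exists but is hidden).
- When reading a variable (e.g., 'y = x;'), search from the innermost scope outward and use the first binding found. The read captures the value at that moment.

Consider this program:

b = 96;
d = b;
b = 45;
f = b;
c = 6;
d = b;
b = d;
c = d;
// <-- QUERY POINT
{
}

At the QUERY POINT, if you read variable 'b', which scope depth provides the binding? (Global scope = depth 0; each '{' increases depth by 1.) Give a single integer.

Answer: 0

Derivation:
Step 1: declare b=96 at depth 0
Step 2: declare d=(read b)=96 at depth 0
Step 3: declare b=45 at depth 0
Step 4: declare f=(read b)=45 at depth 0
Step 5: declare c=6 at depth 0
Step 6: declare d=(read b)=45 at depth 0
Step 7: declare b=(read d)=45 at depth 0
Step 8: declare c=(read d)=45 at depth 0
Visible at query point: b=45 c=45 d=45 f=45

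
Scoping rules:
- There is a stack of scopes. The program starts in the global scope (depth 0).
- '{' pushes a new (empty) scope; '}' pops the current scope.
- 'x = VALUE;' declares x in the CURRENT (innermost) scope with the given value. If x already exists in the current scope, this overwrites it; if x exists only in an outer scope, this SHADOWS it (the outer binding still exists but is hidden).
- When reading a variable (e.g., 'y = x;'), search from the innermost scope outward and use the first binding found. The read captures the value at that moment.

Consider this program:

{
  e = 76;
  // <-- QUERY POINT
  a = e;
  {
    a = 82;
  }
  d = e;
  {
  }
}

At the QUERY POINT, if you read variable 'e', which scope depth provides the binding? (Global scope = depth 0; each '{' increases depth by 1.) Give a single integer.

Step 1: enter scope (depth=1)
Step 2: declare e=76 at depth 1
Visible at query point: e=76

Answer: 1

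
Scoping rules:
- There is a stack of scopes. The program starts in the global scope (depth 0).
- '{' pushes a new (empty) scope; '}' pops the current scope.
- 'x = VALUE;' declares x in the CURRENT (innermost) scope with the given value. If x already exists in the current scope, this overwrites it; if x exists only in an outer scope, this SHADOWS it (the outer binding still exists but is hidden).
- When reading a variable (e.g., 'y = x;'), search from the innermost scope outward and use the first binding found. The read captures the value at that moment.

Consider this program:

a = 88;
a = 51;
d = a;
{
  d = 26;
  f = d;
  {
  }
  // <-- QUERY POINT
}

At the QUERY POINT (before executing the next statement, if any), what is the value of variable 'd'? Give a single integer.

Step 1: declare a=88 at depth 0
Step 2: declare a=51 at depth 0
Step 3: declare d=(read a)=51 at depth 0
Step 4: enter scope (depth=1)
Step 5: declare d=26 at depth 1
Step 6: declare f=(read d)=26 at depth 1
Step 7: enter scope (depth=2)
Step 8: exit scope (depth=1)
Visible at query point: a=51 d=26 f=26

Answer: 26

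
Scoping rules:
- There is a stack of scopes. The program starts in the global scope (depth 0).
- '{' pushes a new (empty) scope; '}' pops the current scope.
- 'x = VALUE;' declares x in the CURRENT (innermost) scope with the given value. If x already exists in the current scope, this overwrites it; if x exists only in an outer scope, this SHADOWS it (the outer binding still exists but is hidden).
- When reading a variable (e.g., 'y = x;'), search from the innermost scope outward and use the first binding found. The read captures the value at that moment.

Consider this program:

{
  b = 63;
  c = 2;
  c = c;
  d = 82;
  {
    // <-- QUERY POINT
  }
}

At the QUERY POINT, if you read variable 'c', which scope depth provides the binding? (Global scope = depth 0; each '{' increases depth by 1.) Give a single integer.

Step 1: enter scope (depth=1)
Step 2: declare b=63 at depth 1
Step 3: declare c=2 at depth 1
Step 4: declare c=(read c)=2 at depth 1
Step 5: declare d=82 at depth 1
Step 6: enter scope (depth=2)
Visible at query point: b=63 c=2 d=82

Answer: 1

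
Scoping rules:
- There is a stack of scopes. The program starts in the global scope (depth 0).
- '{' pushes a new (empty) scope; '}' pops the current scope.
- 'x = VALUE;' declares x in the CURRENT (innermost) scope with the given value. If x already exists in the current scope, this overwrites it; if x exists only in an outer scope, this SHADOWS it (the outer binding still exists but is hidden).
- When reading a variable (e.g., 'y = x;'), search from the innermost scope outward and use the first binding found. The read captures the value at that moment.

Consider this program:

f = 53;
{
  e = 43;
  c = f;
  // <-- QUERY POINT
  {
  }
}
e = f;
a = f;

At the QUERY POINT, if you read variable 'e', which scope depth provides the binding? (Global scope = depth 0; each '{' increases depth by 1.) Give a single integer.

Answer: 1

Derivation:
Step 1: declare f=53 at depth 0
Step 2: enter scope (depth=1)
Step 3: declare e=43 at depth 1
Step 4: declare c=(read f)=53 at depth 1
Visible at query point: c=53 e=43 f=53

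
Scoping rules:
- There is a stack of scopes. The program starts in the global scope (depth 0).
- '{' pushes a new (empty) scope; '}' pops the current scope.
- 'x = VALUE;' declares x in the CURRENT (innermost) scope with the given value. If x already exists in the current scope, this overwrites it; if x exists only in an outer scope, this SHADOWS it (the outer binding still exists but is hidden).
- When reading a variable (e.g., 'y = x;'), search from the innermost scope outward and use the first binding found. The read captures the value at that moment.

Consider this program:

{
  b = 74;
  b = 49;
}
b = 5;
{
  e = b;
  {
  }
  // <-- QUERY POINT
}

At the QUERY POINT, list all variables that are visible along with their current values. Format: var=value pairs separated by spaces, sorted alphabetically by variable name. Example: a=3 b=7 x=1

Answer: b=5 e=5

Derivation:
Step 1: enter scope (depth=1)
Step 2: declare b=74 at depth 1
Step 3: declare b=49 at depth 1
Step 4: exit scope (depth=0)
Step 5: declare b=5 at depth 0
Step 6: enter scope (depth=1)
Step 7: declare e=(read b)=5 at depth 1
Step 8: enter scope (depth=2)
Step 9: exit scope (depth=1)
Visible at query point: b=5 e=5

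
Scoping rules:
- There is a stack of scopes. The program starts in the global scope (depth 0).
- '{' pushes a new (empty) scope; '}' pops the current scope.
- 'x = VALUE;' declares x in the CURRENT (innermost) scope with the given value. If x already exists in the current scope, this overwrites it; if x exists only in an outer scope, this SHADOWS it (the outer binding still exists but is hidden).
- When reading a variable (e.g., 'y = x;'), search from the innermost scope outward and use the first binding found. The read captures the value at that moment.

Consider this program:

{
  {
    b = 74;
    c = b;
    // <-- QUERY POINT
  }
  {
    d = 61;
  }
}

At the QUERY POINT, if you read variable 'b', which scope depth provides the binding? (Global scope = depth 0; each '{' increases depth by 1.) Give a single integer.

Answer: 2

Derivation:
Step 1: enter scope (depth=1)
Step 2: enter scope (depth=2)
Step 3: declare b=74 at depth 2
Step 4: declare c=(read b)=74 at depth 2
Visible at query point: b=74 c=74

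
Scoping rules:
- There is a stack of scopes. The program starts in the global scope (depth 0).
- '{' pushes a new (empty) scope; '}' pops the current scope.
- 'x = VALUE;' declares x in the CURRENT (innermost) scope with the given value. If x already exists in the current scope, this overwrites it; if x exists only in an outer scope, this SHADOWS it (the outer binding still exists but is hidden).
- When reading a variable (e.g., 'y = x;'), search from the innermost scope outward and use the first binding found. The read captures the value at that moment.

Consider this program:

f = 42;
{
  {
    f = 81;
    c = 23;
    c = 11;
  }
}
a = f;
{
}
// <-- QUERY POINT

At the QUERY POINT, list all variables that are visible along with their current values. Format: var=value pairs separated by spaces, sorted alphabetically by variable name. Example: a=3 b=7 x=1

Step 1: declare f=42 at depth 0
Step 2: enter scope (depth=1)
Step 3: enter scope (depth=2)
Step 4: declare f=81 at depth 2
Step 5: declare c=23 at depth 2
Step 6: declare c=11 at depth 2
Step 7: exit scope (depth=1)
Step 8: exit scope (depth=0)
Step 9: declare a=(read f)=42 at depth 0
Step 10: enter scope (depth=1)
Step 11: exit scope (depth=0)
Visible at query point: a=42 f=42

Answer: a=42 f=42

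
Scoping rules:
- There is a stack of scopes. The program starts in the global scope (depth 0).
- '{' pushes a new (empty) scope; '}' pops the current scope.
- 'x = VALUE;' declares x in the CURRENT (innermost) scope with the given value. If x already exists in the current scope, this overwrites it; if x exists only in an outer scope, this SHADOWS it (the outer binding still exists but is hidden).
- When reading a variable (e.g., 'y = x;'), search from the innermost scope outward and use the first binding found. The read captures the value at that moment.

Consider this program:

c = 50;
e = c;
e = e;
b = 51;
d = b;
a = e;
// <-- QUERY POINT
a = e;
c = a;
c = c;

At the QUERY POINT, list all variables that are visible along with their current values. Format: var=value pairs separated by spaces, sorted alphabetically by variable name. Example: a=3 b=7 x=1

Answer: a=50 b=51 c=50 d=51 e=50

Derivation:
Step 1: declare c=50 at depth 0
Step 2: declare e=(read c)=50 at depth 0
Step 3: declare e=(read e)=50 at depth 0
Step 4: declare b=51 at depth 0
Step 5: declare d=(read b)=51 at depth 0
Step 6: declare a=(read e)=50 at depth 0
Visible at query point: a=50 b=51 c=50 d=51 e=50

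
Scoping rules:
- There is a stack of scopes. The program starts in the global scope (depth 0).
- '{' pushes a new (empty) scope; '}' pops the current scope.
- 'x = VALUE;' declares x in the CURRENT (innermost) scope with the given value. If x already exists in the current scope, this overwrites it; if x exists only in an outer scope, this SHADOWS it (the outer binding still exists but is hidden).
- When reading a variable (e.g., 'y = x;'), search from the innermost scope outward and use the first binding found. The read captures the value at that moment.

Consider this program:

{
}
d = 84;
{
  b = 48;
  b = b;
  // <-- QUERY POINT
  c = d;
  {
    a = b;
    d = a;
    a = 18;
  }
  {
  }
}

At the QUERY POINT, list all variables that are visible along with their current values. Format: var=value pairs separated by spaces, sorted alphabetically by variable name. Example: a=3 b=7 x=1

Step 1: enter scope (depth=1)
Step 2: exit scope (depth=0)
Step 3: declare d=84 at depth 0
Step 4: enter scope (depth=1)
Step 5: declare b=48 at depth 1
Step 6: declare b=(read b)=48 at depth 1
Visible at query point: b=48 d=84

Answer: b=48 d=84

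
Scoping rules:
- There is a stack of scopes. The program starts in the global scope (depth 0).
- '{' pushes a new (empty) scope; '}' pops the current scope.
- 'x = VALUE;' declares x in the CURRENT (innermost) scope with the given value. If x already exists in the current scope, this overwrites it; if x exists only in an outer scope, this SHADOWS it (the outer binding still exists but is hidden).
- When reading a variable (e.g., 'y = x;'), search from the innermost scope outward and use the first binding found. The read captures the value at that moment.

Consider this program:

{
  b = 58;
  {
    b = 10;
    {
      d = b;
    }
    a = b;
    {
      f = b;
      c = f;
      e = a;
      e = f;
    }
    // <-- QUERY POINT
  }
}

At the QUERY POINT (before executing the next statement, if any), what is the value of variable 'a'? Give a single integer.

Answer: 10

Derivation:
Step 1: enter scope (depth=1)
Step 2: declare b=58 at depth 1
Step 3: enter scope (depth=2)
Step 4: declare b=10 at depth 2
Step 5: enter scope (depth=3)
Step 6: declare d=(read b)=10 at depth 3
Step 7: exit scope (depth=2)
Step 8: declare a=(read b)=10 at depth 2
Step 9: enter scope (depth=3)
Step 10: declare f=(read b)=10 at depth 3
Step 11: declare c=(read f)=10 at depth 3
Step 12: declare e=(read a)=10 at depth 3
Step 13: declare e=(read f)=10 at depth 3
Step 14: exit scope (depth=2)
Visible at query point: a=10 b=10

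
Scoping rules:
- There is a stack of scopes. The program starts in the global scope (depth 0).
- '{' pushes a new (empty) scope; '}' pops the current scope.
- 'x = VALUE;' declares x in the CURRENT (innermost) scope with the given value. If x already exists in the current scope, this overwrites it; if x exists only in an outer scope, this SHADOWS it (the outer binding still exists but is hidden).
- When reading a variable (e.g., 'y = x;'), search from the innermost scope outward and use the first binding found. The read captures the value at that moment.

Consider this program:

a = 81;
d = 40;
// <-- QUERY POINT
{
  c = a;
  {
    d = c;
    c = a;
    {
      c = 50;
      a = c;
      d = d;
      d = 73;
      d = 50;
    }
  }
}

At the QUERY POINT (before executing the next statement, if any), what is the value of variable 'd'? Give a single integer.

Step 1: declare a=81 at depth 0
Step 2: declare d=40 at depth 0
Visible at query point: a=81 d=40

Answer: 40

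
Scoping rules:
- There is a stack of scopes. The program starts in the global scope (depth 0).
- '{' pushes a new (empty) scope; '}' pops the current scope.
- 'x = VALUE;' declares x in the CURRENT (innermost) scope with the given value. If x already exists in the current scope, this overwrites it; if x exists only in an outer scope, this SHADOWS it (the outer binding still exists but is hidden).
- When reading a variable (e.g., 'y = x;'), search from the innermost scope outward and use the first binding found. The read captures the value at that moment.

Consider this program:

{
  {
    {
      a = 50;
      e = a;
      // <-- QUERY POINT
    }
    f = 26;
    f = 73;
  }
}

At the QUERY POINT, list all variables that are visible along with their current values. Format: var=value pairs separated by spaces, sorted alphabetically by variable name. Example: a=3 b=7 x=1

Answer: a=50 e=50

Derivation:
Step 1: enter scope (depth=1)
Step 2: enter scope (depth=2)
Step 3: enter scope (depth=3)
Step 4: declare a=50 at depth 3
Step 5: declare e=(read a)=50 at depth 3
Visible at query point: a=50 e=50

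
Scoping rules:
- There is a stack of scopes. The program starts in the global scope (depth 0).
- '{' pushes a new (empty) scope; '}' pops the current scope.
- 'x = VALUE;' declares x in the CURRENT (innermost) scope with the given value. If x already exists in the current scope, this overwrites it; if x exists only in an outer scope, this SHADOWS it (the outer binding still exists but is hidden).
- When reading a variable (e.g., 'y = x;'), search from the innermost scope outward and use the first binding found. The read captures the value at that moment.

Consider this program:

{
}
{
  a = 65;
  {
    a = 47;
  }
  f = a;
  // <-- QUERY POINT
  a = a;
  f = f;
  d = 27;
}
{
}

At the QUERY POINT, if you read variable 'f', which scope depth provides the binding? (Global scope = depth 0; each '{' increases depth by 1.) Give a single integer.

Step 1: enter scope (depth=1)
Step 2: exit scope (depth=0)
Step 3: enter scope (depth=1)
Step 4: declare a=65 at depth 1
Step 5: enter scope (depth=2)
Step 6: declare a=47 at depth 2
Step 7: exit scope (depth=1)
Step 8: declare f=(read a)=65 at depth 1
Visible at query point: a=65 f=65

Answer: 1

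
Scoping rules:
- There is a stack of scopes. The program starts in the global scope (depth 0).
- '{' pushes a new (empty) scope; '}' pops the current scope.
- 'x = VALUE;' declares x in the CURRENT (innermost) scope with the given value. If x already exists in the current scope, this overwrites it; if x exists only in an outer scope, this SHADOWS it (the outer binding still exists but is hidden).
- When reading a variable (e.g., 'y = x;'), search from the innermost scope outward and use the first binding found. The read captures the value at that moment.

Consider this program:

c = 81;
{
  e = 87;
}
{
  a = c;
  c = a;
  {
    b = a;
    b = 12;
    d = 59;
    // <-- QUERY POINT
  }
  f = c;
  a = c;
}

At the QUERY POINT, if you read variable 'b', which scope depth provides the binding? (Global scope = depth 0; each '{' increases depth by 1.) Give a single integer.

Answer: 2

Derivation:
Step 1: declare c=81 at depth 0
Step 2: enter scope (depth=1)
Step 3: declare e=87 at depth 1
Step 4: exit scope (depth=0)
Step 5: enter scope (depth=1)
Step 6: declare a=(read c)=81 at depth 1
Step 7: declare c=(read a)=81 at depth 1
Step 8: enter scope (depth=2)
Step 9: declare b=(read a)=81 at depth 2
Step 10: declare b=12 at depth 2
Step 11: declare d=59 at depth 2
Visible at query point: a=81 b=12 c=81 d=59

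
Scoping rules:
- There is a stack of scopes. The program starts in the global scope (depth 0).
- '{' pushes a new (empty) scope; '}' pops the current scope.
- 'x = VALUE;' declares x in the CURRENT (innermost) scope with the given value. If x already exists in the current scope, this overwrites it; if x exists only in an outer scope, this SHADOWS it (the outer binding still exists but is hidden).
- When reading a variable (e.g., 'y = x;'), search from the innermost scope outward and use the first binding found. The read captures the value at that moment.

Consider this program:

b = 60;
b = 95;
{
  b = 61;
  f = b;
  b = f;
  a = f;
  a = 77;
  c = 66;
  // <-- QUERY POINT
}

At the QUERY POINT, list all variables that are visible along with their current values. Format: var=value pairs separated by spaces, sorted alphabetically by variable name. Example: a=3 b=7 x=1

Answer: a=77 b=61 c=66 f=61

Derivation:
Step 1: declare b=60 at depth 0
Step 2: declare b=95 at depth 0
Step 3: enter scope (depth=1)
Step 4: declare b=61 at depth 1
Step 5: declare f=(read b)=61 at depth 1
Step 6: declare b=(read f)=61 at depth 1
Step 7: declare a=(read f)=61 at depth 1
Step 8: declare a=77 at depth 1
Step 9: declare c=66 at depth 1
Visible at query point: a=77 b=61 c=66 f=61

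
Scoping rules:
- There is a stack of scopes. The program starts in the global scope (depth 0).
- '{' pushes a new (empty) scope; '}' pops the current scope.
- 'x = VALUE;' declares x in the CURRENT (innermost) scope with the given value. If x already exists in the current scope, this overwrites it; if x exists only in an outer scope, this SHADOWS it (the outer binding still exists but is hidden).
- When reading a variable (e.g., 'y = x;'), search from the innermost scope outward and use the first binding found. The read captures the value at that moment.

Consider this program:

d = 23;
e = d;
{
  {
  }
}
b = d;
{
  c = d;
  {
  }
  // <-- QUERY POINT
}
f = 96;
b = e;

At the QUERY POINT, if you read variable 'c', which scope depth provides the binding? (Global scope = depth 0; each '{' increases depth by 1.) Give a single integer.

Answer: 1

Derivation:
Step 1: declare d=23 at depth 0
Step 2: declare e=(read d)=23 at depth 0
Step 3: enter scope (depth=1)
Step 4: enter scope (depth=2)
Step 5: exit scope (depth=1)
Step 6: exit scope (depth=0)
Step 7: declare b=(read d)=23 at depth 0
Step 8: enter scope (depth=1)
Step 9: declare c=(read d)=23 at depth 1
Step 10: enter scope (depth=2)
Step 11: exit scope (depth=1)
Visible at query point: b=23 c=23 d=23 e=23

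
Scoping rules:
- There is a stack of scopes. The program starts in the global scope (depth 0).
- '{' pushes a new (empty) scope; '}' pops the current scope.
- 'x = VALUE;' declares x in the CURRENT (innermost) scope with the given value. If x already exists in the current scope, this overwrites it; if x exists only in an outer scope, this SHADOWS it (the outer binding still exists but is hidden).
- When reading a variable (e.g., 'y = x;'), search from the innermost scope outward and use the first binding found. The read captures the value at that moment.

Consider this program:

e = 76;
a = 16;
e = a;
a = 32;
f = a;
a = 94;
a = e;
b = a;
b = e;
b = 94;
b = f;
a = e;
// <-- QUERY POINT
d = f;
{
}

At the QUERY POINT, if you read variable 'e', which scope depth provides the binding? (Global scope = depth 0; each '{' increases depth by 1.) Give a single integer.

Answer: 0

Derivation:
Step 1: declare e=76 at depth 0
Step 2: declare a=16 at depth 0
Step 3: declare e=(read a)=16 at depth 0
Step 4: declare a=32 at depth 0
Step 5: declare f=(read a)=32 at depth 0
Step 6: declare a=94 at depth 0
Step 7: declare a=(read e)=16 at depth 0
Step 8: declare b=(read a)=16 at depth 0
Step 9: declare b=(read e)=16 at depth 0
Step 10: declare b=94 at depth 0
Step 11: declare b=(read f)=32 at depth 0
Step 12: declare a=(read e)=16 at depth 0
Visible at query point: a=16 b=32 e=16 f=32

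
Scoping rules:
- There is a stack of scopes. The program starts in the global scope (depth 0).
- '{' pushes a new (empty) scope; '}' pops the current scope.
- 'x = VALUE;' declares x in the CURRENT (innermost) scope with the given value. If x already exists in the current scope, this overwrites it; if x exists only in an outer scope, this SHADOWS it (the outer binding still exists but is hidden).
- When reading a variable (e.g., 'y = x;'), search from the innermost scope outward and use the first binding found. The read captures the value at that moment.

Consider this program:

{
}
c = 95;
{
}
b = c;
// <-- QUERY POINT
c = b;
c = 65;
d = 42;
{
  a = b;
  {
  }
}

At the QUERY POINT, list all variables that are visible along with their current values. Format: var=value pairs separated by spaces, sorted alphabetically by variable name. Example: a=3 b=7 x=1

Step 1: enter scope (depth=1)
Step 2: exit scope (depth=0)
Step 3: declare c=95 at depth 0
Step 4: enter scope (depth=1)
Step 5: exit scope (depth=0)
Step 6: declare b=(read c)=95 at depth 0
Visible at query point: b=95 c=95

Answer: b=95 c=95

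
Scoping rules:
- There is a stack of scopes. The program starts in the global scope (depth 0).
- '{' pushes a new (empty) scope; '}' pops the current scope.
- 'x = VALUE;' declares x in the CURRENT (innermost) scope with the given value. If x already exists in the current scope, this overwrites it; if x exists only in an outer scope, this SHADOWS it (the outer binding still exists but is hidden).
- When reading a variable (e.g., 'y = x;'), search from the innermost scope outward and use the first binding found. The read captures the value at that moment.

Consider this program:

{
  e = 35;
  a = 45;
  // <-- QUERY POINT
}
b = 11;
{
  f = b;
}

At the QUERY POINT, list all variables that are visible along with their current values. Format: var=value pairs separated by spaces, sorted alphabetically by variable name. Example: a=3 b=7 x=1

Answer: a=45 e=35

Derivation:
Step 1: enter scope (depth=1)
Step 2: declare e=35 at depth 1
Step 3: declare a=45 at depth 1
Visible at query point: a=45 e=35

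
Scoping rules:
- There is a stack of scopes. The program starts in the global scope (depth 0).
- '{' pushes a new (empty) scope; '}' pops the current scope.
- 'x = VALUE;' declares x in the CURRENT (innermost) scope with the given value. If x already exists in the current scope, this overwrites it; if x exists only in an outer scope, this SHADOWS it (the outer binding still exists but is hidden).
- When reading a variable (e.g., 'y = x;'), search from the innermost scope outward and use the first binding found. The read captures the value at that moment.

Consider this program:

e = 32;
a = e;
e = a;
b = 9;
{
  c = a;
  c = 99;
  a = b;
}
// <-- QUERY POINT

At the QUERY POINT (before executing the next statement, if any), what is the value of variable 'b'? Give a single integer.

Answer: 9

Derivation:
Step 1: declare e=32 at depth 0
Step 2: declare a=(read e)=32 at depth 0
Step 3: declare e=(read a)=32 at depth 0
Step 4: declare b=9 at depth 0
Step 5: enter scope (depth=1)
Step 6: declare c=(read a)=32 at depth 1
Step 7: declare c=99 at depth 1
Step 8: declare a=(read b)=9 at depth 1
Step 9: exit scope (depth=0)
Visible at query point: a=32 b=9 e=32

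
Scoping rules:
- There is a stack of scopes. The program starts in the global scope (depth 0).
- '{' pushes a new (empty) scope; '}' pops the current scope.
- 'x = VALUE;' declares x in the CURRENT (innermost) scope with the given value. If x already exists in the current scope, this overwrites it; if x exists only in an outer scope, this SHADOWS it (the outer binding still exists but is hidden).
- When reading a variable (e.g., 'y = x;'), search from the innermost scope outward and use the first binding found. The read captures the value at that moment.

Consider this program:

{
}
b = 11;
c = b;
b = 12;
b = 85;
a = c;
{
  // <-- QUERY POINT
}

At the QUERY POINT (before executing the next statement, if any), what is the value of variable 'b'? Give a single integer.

Step 1: enter scope (depth=1)
Step 2: exit scope (depth=0)
Step 3: declare b=11 at depth 0
Step 4: declare c=(read b)=11 at depth 0
Step 5: declare b=12 at depth 0
Step 6: declare b=85 at depth 0
Step 7: declare a=(read c)=11 at depth 0
Step 8: enter scope (depth=1)
Visible at query point: a=11 b=85 c=11

Answer: 85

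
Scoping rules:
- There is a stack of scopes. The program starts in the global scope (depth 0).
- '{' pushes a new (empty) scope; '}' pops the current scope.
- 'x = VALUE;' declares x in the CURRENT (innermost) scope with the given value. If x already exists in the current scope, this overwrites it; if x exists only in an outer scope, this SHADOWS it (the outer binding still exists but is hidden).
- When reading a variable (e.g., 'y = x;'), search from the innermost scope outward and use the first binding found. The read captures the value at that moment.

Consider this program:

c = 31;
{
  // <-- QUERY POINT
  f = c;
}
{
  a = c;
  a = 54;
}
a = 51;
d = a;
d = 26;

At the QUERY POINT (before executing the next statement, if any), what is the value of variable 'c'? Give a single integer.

Step 1: declare c=31 at depth 0
Step 2: enter scope (depth=1)
Visible at query point: c=31

Answer: 31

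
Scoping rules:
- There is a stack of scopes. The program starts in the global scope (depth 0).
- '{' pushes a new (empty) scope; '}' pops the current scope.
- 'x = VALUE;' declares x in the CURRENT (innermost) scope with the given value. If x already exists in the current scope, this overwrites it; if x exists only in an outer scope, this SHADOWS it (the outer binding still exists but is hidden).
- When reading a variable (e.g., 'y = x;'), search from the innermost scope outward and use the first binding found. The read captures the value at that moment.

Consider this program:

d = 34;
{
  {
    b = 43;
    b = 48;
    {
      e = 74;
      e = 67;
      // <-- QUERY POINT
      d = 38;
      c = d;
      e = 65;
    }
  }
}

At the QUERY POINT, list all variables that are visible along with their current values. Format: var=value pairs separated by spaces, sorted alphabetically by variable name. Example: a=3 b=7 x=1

Step 1: declare d=34 at depth 0
Step 2: enter scope (depth=1)
Step 3: enter scope (depth=2)
Step 4: declare b=43 at depth 2
Step 5: declare b=48 at depth 2
Step 6: enter scope (depth=3)
Step 7: declare e=74 at depth 3
Step 8: declare e=67 at depth 3
Visible at query point: b=48 d=34 e=67

Answer: b=48 d=34 e=67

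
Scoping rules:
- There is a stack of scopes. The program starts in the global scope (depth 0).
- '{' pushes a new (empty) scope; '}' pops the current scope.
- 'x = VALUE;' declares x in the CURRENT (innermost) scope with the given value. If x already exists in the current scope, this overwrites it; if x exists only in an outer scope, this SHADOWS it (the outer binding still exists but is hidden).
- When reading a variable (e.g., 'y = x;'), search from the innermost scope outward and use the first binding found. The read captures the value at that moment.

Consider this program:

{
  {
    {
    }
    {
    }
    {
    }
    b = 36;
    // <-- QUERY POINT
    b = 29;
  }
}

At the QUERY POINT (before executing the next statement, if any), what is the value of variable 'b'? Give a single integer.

Answer: 36

Derivation:
Step 1: enter scope (depth=1)
Step 2: enter scope (depth=2)
Step 3: enter scope (depth=3)
Step 4: exit scope (depth=2)
Step 5: enter scope (depth=3)
Step 6: exit scope (depth=2)
Step 7: enter scope (depth=3)
Step 8: exit scope (depth=2)
Step 9: declare b=36 at depth 2
Visible at query point: b=36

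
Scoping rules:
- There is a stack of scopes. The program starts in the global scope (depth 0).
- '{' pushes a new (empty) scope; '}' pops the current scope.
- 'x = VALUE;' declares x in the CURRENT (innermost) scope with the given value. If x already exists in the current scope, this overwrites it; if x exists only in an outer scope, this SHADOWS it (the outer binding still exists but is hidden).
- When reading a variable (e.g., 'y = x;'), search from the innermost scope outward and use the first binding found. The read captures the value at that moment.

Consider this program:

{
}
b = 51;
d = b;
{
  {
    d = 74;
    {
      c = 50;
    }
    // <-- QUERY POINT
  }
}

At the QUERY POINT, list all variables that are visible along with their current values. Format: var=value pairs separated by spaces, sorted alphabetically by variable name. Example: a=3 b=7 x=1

Answer: b=51 d=74

Derivation:
Step 1: enter scope (depth=1)
Step 2: exit scope (depth=0)
Step 3: declare b=51 at depth 0
Step 4: declare d=(read b)=51 at depth 0
Step 5: enter scope (depth=1)
Step 6: enter scope (depth=2)
Step 7: declare d=74 at depth 2
Step 8: enter scope (depth=3)
Step 9: declare c=50 at depth 3
Step 10: exit scope (depth=2)
Visible at query point: b=51 d=74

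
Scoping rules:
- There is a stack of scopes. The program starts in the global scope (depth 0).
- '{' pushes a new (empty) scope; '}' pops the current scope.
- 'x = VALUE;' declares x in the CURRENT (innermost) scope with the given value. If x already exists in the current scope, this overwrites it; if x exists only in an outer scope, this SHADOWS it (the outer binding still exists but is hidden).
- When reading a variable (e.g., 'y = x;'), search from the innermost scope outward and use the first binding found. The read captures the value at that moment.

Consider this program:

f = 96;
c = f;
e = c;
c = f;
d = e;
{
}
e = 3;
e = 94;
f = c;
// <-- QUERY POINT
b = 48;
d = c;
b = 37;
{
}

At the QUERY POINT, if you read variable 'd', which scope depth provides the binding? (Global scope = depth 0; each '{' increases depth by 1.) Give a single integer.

Step 1: declare f=96 at depth 0
Step 2: declare c=(read f)=96 at depth 0
Step 3: declare e=(read c)=96 at depth 0
Step 4: declare c=(read f)=96 at depth 0
Step 5: declare d=(read e)=96 at depth 0
Step 6: enter scope (depth=1)
Step 7: exit scope (depth=0)
Step 8: declare e=3 at depth 0
Step 9: declare e=94 at depth 0
Step 10: declare f=(read c)=96 at depth 0
Visible at query point: c=96 d=96 e=94 f=96

Answer: 0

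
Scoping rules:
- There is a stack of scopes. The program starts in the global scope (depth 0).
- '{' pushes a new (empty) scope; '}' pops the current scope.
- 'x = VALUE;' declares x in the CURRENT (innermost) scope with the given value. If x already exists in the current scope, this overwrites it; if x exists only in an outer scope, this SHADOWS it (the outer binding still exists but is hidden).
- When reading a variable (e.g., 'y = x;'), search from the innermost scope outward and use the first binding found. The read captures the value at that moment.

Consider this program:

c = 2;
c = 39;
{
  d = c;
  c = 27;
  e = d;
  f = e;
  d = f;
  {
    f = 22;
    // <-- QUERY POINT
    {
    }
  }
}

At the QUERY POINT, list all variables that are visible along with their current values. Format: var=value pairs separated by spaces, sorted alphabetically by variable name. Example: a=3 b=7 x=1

Answer: c=27 d=39 e=39 f=22

Derivation:
Step 1: declare c=2 at depth 0
Step 2: declare c=39 at depth 0
Step 3: enter scope (depth=1)
Step 4: declare d=(read c)=39 at depth 1
Step 5: declare c=27 at depth 1
Step 6: declare e=(read d)=39 at depth 1
Step 7: declare f=(read e)=39 at depth 1
Step 8: declare d=(read f)=39 at depth 1
Step 9: enter scope (depth=2)
Step 10: declare f=22 at depth 2
Visible at query point: c=27 d=39 e=39 f=22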